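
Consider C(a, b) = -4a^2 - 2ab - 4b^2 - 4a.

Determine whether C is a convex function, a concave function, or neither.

concave

C is quadratic, so its Hessian is the constant matrix H = [[-8, -2], [-2, -8]].
det(H) = 60, tr(H) = -16.
det(H) > 0 and tr(H) < 0, so H is negative definite everywhere: concave.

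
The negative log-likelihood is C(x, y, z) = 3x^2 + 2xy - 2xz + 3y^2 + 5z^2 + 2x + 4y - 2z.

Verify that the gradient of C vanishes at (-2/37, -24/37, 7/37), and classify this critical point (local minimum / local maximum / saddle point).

∇C = (6x + 2y - 2z + 2, 2x + 6y + 4, -2x + 10z - 2); substituting (-2/37, -24/37, 7/37) gives ∇C = (0, 0, 0), so (-2/37, -24/37, 7/37) is indeed a critical point.
The Hessian is constant: H = [[6, 2, -2], [2, 6, 0], [-2, 0, 10]].
Leading principal minors: Δ₁ = 6, Δ₂ = 32, Δ₃ = 296.
All leading minors are positive, so H is positive definite: a local minimum.

local minimum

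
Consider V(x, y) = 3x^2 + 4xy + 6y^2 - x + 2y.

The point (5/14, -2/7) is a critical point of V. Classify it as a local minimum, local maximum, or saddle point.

local minimum

The Hessian of V is constant: H = [[6, 4], [4, 12]].
det(H) = 6·12 − 4² = 56.
det(H) > 0 and tr(H) = 18 > 0, so H is positive definite and the point is a local minimum.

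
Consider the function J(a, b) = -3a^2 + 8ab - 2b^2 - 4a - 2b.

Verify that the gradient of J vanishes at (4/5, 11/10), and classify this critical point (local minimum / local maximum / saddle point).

saddle point

∇J = (-6a + 8b - 4, 8a - 4b - 2); substituting (4/5, 11/10) gives ∇J = (0, 0), so (4/5, 11/10) is indeed a critical point.
The Hessian of J is constant: H = [[-6, 8], [8, -4]].
det(H) = (-6)·(-4) − 8² = -40.
Since det(H) < 0, H is indefinite and the critical point is a saddle point.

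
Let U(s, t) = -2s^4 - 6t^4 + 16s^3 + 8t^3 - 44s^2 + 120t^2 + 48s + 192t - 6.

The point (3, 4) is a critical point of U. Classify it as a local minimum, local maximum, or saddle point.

local maximum

The mixed partial ∂²U/∂s∂t is 0, so the Hessian at any point is diag(U_ss, U_tt) = diag(8(-3s^2 + 12s - 11), 24(-3t^2 + 2t + 10)).
At (3, 4): H = diag(-16, -720).
Both eigenvalues are negative, so H is negative definite: a local maximum.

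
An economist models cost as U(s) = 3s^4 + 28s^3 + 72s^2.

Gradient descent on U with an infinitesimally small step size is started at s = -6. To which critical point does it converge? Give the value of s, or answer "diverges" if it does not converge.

U'(s) = 12s(s + 3)(s + 4), so U'(-6) = -432.
Gradient descent moves in the -U' direction, i.e. s is increasing.
The nearest critical point in that direction is s = -4, where U'' = 48 > 0 (a local minimum). The iterate converges there.

-4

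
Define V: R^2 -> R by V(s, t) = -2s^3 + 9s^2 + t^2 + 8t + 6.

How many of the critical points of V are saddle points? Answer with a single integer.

V separates as a function of s plus a function of t, so ∇V=0 decouples.
∂V/∂s = -6s(s - 3) = 0 at s ∈ {0, 3}; ∂V/∂t = 2(t + 4) = 0 at t ∈ {-4}.
The Hessian is diagonal: diag(V_ss, V_tt). Second derivatives: V_ss(0)=18, V_ss(3)=-18; V_tt(-4)=2.
Saddle points occur where the two diagonal entries have opposite signs: (3, -4). Count: 1.

1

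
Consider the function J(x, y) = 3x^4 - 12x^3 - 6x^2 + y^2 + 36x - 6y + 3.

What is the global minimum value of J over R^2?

-33

J(x,y) separates as P(x) + Q(y) + 3, so its minimum is min P + min Q + 3.
P'(x) = 12(x - 3)(x - 1)(x + 1) vanishes at x ∈ {-1, 1, 3}; Q'(y) = 2y - 6 vanishes at y ∈ {3}.
Local minima of P (where P''>0): P(-1)=-27, P(3)=-27. Local minima of Q: Q(3)=-9.
So the global minimum of J is P(-1) + Q(3) + 3 = -27 − 9 + 3 = -33, attained at (-1, 3).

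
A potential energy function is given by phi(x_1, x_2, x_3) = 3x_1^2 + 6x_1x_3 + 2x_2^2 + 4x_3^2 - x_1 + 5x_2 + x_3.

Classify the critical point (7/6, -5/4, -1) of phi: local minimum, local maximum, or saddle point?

The Hessian is constant: H = [[6, 0, 6], [0, 4, 0], [6, 0, 8]].
Leading principal minors: Δ₁ = 6, Δ₂ = 24, Δ₃ = 48.
All leading minors are positive, so H is positive definite: a local minimum.

local minimum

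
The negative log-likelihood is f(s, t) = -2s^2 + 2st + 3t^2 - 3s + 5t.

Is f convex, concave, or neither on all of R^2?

f is quadratic, so its Hessian is the constant matrix H = [[-4, 2], [2, 6]].
det(H) = -28, tr(H) = 2.
det(H) < 0, so H is indefinite: neither convex nor concave.

neither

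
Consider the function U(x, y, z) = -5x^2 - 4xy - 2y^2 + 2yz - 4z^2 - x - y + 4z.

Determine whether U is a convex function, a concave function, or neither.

concave

U is quadratic, so its Hessian is the constant matrix H = [[-10, -4, 0], [-4, -4, 2], [0, 2, -8]].
Leading principal minors: -10, 24, -152.
Signs alternate −, +, − ⇒ H ≺ 0 ⇒ concave.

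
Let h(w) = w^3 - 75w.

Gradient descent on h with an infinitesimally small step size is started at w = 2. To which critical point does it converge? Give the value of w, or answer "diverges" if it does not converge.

h'(w) = 3(w - 5)(w + 5), so h'(2) = -63.
Gradient descent moves in the -h' direction, i.e. w is increasing.
The nearest critical point in that direction is w = 5, where h'' = 30 > 0 (a local minimum). The iterate converges there.

5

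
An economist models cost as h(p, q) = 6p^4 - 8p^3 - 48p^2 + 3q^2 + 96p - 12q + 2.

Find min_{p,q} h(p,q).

-234

h(p,q) separates as A(p) + B(q) + 2, so its minimum is min A + min B + 2.
A'(p) = 24(p - 2)(p - 1)(p + 2) vanishes at p ∈ {-2, 1, 2}; B'(q) = 6q - 12 vanishes at q ∈ {2}.
Local minima of A (where A''>0): A(-2)=-224, A(2)=32. Local minima of B: B(2)=-12.
So the global minimum of h is A(-2) + B(2) + 2 = -224 − 12 + 2 = -234, attained at (-2, 2).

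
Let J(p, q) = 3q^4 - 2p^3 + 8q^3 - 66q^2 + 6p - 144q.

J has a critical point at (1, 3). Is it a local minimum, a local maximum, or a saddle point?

The mixed partial ∂²J/∂p∂q is 0, so the Hessian at any point is diag(J_pp, J_qq) = diag(-12p, 12(3q^2 + 4q - 11)).
At (1, 3): H = diag(-12, 336).
The eigenvalues have opposite signs, so H is indefinite: a saddle point.

saddle point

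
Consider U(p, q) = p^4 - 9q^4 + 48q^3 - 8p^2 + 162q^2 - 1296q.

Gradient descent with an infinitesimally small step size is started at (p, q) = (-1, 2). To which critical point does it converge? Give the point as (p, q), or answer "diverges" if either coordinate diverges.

U is separable, so gradient descent decouples: p follows -∂U/∂p, q follows -∂U/∂q.
∂U/∂p = 4p(p - 2)(p + 2); at p=-1 this is 12, so p decreases.
∂U/∂q = -36(q - 4)(q - 3)(q + 3); at q=2 this is -360, so q increases.
p converges to its nearest critical value -2 (a local min of the p-part); q converges to 3. The iterate converges to (-2, 3).

(-2, 3)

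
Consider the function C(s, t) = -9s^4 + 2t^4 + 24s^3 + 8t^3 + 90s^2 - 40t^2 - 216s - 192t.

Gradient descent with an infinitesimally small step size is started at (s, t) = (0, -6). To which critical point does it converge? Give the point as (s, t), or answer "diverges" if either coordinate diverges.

C is separable, so gradient descent decouples: s follows -∂C/∂s, t follows -∂C/∂t.
∂C/∂s = -36(s - 3)(s - 1)(s + 2); at s=0 this is -216, so s increases.
∂C/∂t = 8(t - 3)(t + 2)(t + 4); at t=-6 this is -576, so t increases.
s converges to its nearest critical value 1 (a local min of the s-part); t converges to -4. The iterate converges to (1, -4).

(1, -4)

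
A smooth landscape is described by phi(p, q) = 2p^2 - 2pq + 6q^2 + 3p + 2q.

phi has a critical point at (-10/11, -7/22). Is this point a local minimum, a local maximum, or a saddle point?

The Hessian of phi is constant: H = [[4, -2], [-2, 12]].
det(H) = 4·12 − (-2)² = 44.
det(H) > 0 and tr(H) = 16 > 0, so H is positive definite and the point is a local minimum.

local minimum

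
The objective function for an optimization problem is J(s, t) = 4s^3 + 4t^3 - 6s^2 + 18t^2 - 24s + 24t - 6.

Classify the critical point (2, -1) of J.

local minimum

The mixed partial ∂²J/∂s∂t is 0, so the Hessian at any point is diag(J_ss, J_tt) = diag(12(2s - 1), 12(2t + 3)).
At (2, -1): H = diag(36, 12).
Both eigenvalues are positive, so H is positive definite: a local minimum.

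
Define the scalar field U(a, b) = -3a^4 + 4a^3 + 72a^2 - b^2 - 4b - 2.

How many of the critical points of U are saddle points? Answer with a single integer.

U separates as a function of a plus a function of b, so ∇U=0 decouples.
∂U/∂a = -12a(a - 4)(a + 3) = 0 at a ∈ {-3, 0, 4}; ∂U/∂b = -2(b + 2) = 0 at b ∈ {-2}.
The Hessian is diagonal: diag(U_aa, U_bb). Second derivatives: U_aa(-3)=-252, U_aa(0)=144, U_aa(4)=-336; U_bb(-2)=-2.
Saddle points occur where the two diagonal entries have opposite signs: (0, -2). Count: 1.

1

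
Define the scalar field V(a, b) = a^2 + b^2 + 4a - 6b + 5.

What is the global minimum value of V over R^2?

-8

V(a,b) separates as P(a) + Q(b) + 5, so its minimum is min P + min Q + 5.
P'(a) = 2a + 4 vanishes at a ∈ {-2}; Q'(b) = 2b - 6 vanishes at b ∈ {3}.
Local minima of P (where P''>0): P(-2)=-4. Local minima of Q: Q(3)=-9.
So the global minimum of V is P(-2) + Q(3) + 5 = -4 − 9 + 5 = -8, attained at (-2, 3).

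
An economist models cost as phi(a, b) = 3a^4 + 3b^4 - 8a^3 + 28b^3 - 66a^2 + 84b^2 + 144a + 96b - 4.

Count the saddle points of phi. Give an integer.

4

phi separates as a function of a plus a function of b, so ∇phi=0 decouples.
∂phi/∂a = 12(a - 4)(a - 1)(a + 3) = 0 at a ∈ {-3, 1, 4}; ∂phi/∂b = 12(b + 1)(b + 2)(b + 4) = 0 at b ∈ {-4, -2, -1}.
The Hessian is diagonal: diag(phi_aa, phi_bb). Second derivatives: phi_aa(-3)=336, phi_aa(1)=-144, phi_aa(4)=252; phi_bb(-4)=72, phi_bb(-2)=-24, phi_bb(-1)=36.
Saddle points occur where the two diagonal entries have opposite signs: (-3, -2), (1, -4), (1, -1), (4, -2). Count: 4.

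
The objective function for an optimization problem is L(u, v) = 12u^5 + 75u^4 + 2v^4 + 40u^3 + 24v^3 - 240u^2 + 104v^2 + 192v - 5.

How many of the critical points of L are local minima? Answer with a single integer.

4

L separates as a function of u plus a function of v, so ∇L=0 decouples.
∂L/∂u = 60u(u - 1)(u + 2)(u + 4) = 0 at u ∈ {-4, -2, 0, 1}; ∂L/∂v = 8(v + 2)(v + 3)(v + 4) = 0 at v ∈ {-4, -3, -2}.
The Hessian is diagonal: diag(L_uu, L_vv). Second derivatives: L_uu(-4)=-2400, L_uu(-2)=720, L_uu(0)=-480, L_uu(1)=900; L_vv(-4)=16, L_vv(-3)=-8, L_vv(-2)=16.
Local minima occur where both diagonal entries positive: (-2, -4), (-2, -2), (1, -4), (1, -2). Count: 4.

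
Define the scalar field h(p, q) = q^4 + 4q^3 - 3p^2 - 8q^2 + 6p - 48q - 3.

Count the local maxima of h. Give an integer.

1

h separates as a function of p plus a function of q, so ∇h=0 decouples.
∂h/∂p = -6(p - 1) = 0 at p ∈ {1}; ∂h/∂q = 4(q - 2)(q + 2)(q + 3) = 0 at q ∈ {-3, -2, 2}.
The Hessian is diagonal: diag(h_pp, h_qq). Second derivatives: h_pp(1)=-6; h_qq(-3)=20, h_qq(-2)=-16, h_qq(2)=80.
Local maxima occur where both diagonal entries negative: (1, -2). Count: 1.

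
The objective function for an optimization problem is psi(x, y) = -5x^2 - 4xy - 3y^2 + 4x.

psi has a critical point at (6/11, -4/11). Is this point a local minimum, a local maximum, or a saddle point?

The Hessian of psi is constant: H = [[-10, -4], [-4, -6]].
det(H) = (-10)·(-6) − (-4)² = 44.
det(H) > 0 and tr(H) = -16 < 0, so H is negative definite and the point is a local maximum.

local maximum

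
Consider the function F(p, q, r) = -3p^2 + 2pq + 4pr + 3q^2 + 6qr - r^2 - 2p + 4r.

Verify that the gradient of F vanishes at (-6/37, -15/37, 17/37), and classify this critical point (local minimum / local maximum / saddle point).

saddle point

∇F = (-6p + 2q + 4r - 2, 2p + 6q + 6r, 4p + 6q - 2r + 4); substituting (-6/37, -15/37, 17/37) gives ∇F = (0, 0, 0), so (-6/37, -15/37, 17/37) is indeed a critical point.
The Hessian is constant: H = [[-6, 2, 4], [2, 6, 6], [4, 6, -2]].
Leading principal minors: Δ₁ = -6, Δ₂ = -40, Δ₃ = 296.
The minors fit neither the all-positive nor the alternating-sign pattern, so H is indefinite: a saddle point.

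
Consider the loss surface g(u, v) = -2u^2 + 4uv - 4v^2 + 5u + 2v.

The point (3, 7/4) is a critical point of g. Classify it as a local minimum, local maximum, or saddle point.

The Hessian of g is constant: H = [[-4, 4], [4, -8]].
det(H) = (-4)·(-8) − 4² = 16.
det(H) > 0 and tr(H) = -12 < 0, so H is negative definite and the point is a local maximum.

local maximum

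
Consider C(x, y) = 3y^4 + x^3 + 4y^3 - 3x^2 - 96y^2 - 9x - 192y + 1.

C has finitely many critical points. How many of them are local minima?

2

C separates as a function of x plus a function of y, so ∇C=0 decouples.
∂C/∂x = 3(x - 3)(x + 1) = 0 at x ∈ {-1, 3}; ∂C/∂y = 12(y - 4)(y + 1)(y + 4) = 0 at y ∈ {-4, -1, 4}.
The Hessian is diagonal: diag(C_xx, C_yy). Second derivatives: C_xx(-1)=-12, C_xx(3)=12; C_yy(-4)=288, C_yy(-1)=-180, C_yy(4)=480.
Local minima occur where both diagonal entries positive: (3, -4), (3, 4). Count: 2.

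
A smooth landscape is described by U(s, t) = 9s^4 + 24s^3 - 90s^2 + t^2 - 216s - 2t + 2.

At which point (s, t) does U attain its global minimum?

(2, 1)

U(s,t) separates as P(s) + Q(t) + 2, so its minimum is min P + min Q + 2.
P'(s) = 36(s - 2)(s + 1)(s + 3) vanishes at s ∈ {-3, -1, 2}; Q'(t) = 2(t - 1) vanishes at t ∈ {1}.
Local minima of P (where P''>0): P(-3)=-81, P(2)=-456. Local minima of Q: Q(1)=-1.
So the global minimum of U is P(2) + Q(1) + 2 = -456 − 1 + 2 = -455, attained at (2, 1).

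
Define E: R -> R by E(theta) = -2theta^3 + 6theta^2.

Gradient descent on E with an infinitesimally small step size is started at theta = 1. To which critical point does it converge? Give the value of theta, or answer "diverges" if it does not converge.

0

E'(theta) = -6theta(theta - 2), so E'(1) = 6.
Gradient descent moves in the -E' direction, i.e. theta is decreasing.
The nearest critical point in that direction is theta = 0, where E'' = 12 > 0 (a local minimum). The iterate converges there.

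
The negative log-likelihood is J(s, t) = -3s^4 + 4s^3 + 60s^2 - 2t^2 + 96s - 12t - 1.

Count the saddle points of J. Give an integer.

J separates as a function of s plus a function of t, so ∇J=0 decouples.
∂J/∂s = -12(s - 4)(s + 1)(s + 2) = 0 at s ∈ {-2, -1, 4}; ∂J/∂t = -4(t + 3) = 0 at t ∈ {-3}.
The Hessian is diagonal: diag(J_ss, J_tt). Second derivatives: J_ss(-2)=-72, J_ss(-1)=60, J_ss(4)=-360; J_tt(-3)=-4.
Saddle points occur where the two diagonal entries have opposite signs: (-1, -3). Count: 1.

1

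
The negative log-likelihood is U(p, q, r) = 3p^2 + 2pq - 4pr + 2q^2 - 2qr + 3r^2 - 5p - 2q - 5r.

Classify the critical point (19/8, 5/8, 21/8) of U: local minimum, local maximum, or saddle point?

local minimum

The Hessian is constant: H = [[6, 2, -4], [2, 4, -2], [-4, -2, 6]].
Leading principal minors: Δ₁ = 6, Δ₂ = 20, Δ₃ = 64.
All leading minors are positive, so H is positive definite: a local minimum.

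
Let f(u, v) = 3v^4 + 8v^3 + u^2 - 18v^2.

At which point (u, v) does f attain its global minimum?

(0, -3)

f(u,v) separates as P(u) + Q(v), so its minimum is min P + min Q.
P'(u) = 2u vanishes at u ∈ {0}; Q'(v) = 12v(v - 1)(v + 3) vanishes at v ∈ {-3, 0, 1}.
Local minima of P (where P''>0): P(0)=0. Local minima of Q: Q(-3)=-135, Q(1)=-7.
So the global minimum of f is P(0) + Q(-3) = 0 − 135 = -135, attained at (0, -3).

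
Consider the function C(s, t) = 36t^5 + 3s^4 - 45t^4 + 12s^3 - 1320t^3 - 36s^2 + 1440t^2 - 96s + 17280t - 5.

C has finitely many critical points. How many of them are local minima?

4

C separates as a function of s plus a function of t, so ∇C=0 decouples.
∂C/∂s = 12(s - 2)(s + 1)(s + 4) = 0 at s ∈ {-4, -1, 2}; ∂C/∂t = 180(t - 4)(t - 3)(t + 2)(t + 4) = 0 at t ∈ {-4, -2, 3, 4}.
The Hessian is diagonal: diag(C_ss, C_tt). Second derivatives: C_ss(-4)=216, C_ss(-1)=-108, C_ss(2)=216; C_tt(-4)=-20160, C_tt(-2)=10800, C_tt(3)=-6300, C_tt(4)=8640.
Local minima occur where both diagonal entries positive: (-4, -2), (-4, 4), (2, -2), (2, 4). Count: 4.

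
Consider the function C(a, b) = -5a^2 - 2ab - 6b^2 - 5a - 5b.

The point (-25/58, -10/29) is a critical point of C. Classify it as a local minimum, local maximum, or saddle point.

The Hessian of C is constant: H = [[-10, -2], [-2, -12]].
det(H) = (-10)·(-12) − (-2)² = 116.
det(H) > 0 and tr(H) = -22 < 0, so H is negative definite and the point is a local maximum.

local maximum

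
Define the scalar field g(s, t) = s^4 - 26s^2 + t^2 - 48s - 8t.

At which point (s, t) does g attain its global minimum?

(4, 4)

g(s,t) separates as P(s) + Q(t), so its minimum is min P + min Q.
P'(s) = 4(s - 4)(s + 1)(s + 3) vanishes at s ∈ {-3, -1, 4}; Q'(t) = 2(t - 4) vanishes at t ∈ {4}.
Local minima of P (where P''>0): P(-3)=-9, P(4)=-352. Local minima of Q: Q(4)=-16.
So the global minimum of g is P(4) + Q(4) = -352 − 16 = -368, attained at (4, 4).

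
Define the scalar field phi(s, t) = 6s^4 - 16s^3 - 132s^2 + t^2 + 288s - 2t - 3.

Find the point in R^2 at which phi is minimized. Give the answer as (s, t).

phi(s,t) separates as P(s) + Q(t) − 3, so its minimum is min P + min Q − 3.
P'(s) = 24(s - 4)(s - 1)(s + 3) vanishes at s ∈ {-3, 1, 4}; Q'(t) = 2(t - 1) vanishes at t ∈ {1}.
Local minima of P (where P''>0): P(-3)=-1134, P(4)=-448. Local minima of Q: Q(1)=-1.
So the global minimum of phi is P(-3) + Q(1) − 3 = -1134 − 1 − 3 = -1138, attained at (-3, 1).

(-3, 1)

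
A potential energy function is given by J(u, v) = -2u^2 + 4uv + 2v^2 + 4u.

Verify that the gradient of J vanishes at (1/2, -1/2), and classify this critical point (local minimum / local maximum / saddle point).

∇J = (-4u + 4v + 4, 4u + 4v); substituting (1/2, -1/2) gives ∇J = (0, 0), so (1/2, -1/2) is indeed a critical point.
The Hessian of J is constant: H = [[-4, 4], [4, 4]].
det(H) = (-4)·4 − 4² = -32.
Since det(H) < 0, H is indefinite and the critical point is a saddle point.

saddle point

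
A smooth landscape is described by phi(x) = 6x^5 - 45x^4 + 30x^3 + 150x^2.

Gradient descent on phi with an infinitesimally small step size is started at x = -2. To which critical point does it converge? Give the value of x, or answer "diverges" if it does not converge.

diverges

phi'(x) = 30x(x - 5)(x - 2)(x + 1), so phi'(-2) = 1680.
Gradient descent moves in the -phi' direction, i.e. x is decreasing.
There is no critical point below x=-2, and phi' keeps the same sign, so the iterate runs off to −∞.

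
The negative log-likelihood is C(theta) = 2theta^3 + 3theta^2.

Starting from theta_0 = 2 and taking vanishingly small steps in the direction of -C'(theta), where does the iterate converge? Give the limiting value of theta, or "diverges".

C'(theta) = 6theta(theta + 1), so C'(2) = 36.
Gradient descent moves in the -C' direction, i.e. theta is decreasing.
The nearest critical point in that direction is theta = 0, where C'' = 6 > 0 (a local minimum). The iterate converges there.

0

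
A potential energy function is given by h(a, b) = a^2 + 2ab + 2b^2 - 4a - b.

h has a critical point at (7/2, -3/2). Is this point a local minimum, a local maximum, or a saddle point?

local minimum

The Hessian of h is constant: H = [[2, 2], [2, 4]].
det(H) = 2·4 − 2² = 4.
det(H) > 0 and tr(H) = 6 > 0, so H is positive definite and the point is a local minimum.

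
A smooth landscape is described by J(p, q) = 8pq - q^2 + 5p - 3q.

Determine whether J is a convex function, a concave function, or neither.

neither

J is quadratic, so its Hessian is the constant matrix H = [[0, 8], [8, -2]].
det(H) = -64, tr(H) = -2.
det(H) < 0, so H is indefinite: neither convex nor concave.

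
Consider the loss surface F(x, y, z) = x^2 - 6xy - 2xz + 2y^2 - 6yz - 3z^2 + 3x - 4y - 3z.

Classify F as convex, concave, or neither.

F is quadratic, so its Hessian is the constant matrix H = [[2, -6, -2], [-6, 4, -6], [-2, -6, -6]].
Leading principal minors: 2, -28, -64.
Neither pattern holds ⇒ H is indefinite ⇒ neither convex nor concave.

neither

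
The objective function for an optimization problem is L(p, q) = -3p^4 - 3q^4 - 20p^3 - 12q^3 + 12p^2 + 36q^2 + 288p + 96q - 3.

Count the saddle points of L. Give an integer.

4

L separates as a function of p plus a function of q, so ∇L=0 decouples.
∂L/∂p = -12(p - 2)(p + 3)(p + 4) = 0 at p ∈ {-4, -3, 2}; ∂L/∂q = -12(q - 2)(q + 1)(q + 4) = 0 at q ∈ {-4, -1, 2}.
The Hessian is diagonal: diag(L_pp, L_qq). Second derivatives: L_pp(-4)=-72, L_pp(-3)=60, L_pp(2)=-360; L_qq(-4)=-216, L_qq(-1)=108, L_qq(2)=-216.
Saddle points occur where the two diagonal entries have opposite signs: (-4, -1), (-3, -4), (-3, 2), (2, -1). Count: 4.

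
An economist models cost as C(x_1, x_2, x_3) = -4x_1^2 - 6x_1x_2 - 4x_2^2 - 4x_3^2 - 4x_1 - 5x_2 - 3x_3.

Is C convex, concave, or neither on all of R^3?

concave

C is quadratic, so its Hessian is the constant matrix H = [[-8, -6, 0], [-6, -8, 0], [0, 0, -8]].
Leading principal minors: -8, 28, -224.
Signs alternate −, +, − ⇒ H ≺ 0 ⇒ concave.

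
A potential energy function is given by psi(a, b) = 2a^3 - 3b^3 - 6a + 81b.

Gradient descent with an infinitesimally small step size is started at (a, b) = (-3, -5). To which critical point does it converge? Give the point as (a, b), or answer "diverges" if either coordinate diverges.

psi is separable, so gradient descent decouples: a follows -∂psi/∂a, b follows -∂psi/∂b.
∂psi/∂a = 6(a - 1)(a + 1); at a=-3 this is 48, so a decreases.
∂psi/∂b = -9(b - 3)(b + 3); at b=-5 this is -144, so b increases.
The a-coordinate has no critical point in that direction and runs off to infinity.

diverges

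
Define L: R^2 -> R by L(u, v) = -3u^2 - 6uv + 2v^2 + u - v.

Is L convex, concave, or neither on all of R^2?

L is quadratic, so its Hessian is the constant matrix H = [[-6, -6], [-6, 4]].
det(H) = -60, tr(H) = -2.
det(H) < 0, so H is indefinite: neither convex nor concave.

neither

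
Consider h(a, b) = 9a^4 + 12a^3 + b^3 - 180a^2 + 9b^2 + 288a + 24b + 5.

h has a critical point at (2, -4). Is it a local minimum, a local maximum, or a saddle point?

The mixed partial ∂²h/∂a∂b is 0, so the Hessian at any point is diag(h_aa, h_bb) = diag(36(3a^2 + 2a - 10), 6(b + 3)).
At (2, -4): H = diag(216, -6).
The eigenvalues have opposite signs, so H is indefinite: a saddle point.

saddle point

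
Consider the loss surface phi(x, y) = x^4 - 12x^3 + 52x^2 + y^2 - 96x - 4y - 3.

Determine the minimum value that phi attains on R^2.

phi(x,y) separates as P(x) + Q(y) − 3, so its minimum is min P + min Q − 3.
P'(x) = 4(x - 4)(x - 3)(x - 2) vanishes at x ∈ {2, 3, 4}; Q'(y) = 2y - 4 vanishes at y ∈ {2}.
Local minima of P (where P''>0): P(2)=-64, P(4)=-64. Local minima of Q: Q(2)=-4.
So the global minimum of phi is P(2) + Q(2) − 3 = -64 − 4 − 3 = -71, attained at (2, 2).

-71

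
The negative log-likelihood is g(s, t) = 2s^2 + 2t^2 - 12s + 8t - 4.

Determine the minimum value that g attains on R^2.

g(s,t) separates as P(s) + Q(t) − 4, so its minimum is min P + min Q − 4.
P'(s) = 4s - 12 vanishes at s ∈ {3}; Q'(t) = 4(t + 2) vanishes at t ∈ {-2}.
Local minima of P (where P''>0): P(3)=-18. Local minima of Q: Q(-2)=-8.
So the global minimum of g is P(3) + Q(-2) − 4 = -18 − 8 − 4 = -30, attained at (3, -2).

-30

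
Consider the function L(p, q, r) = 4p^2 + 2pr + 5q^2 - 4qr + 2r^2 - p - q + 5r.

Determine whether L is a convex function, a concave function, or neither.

convex

L is quadratic, so its Hessian is the constant matrix H = [[8, 0, 2], [0, 10, -4], [2, -4, 4]].
Leading principal minors: 8, 80, 152.
All positive ⇒ H ≻ 0 ⇒ convex.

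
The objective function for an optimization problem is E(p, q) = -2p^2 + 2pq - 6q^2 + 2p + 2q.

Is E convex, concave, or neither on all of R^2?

concave

E is quadratic, so its Hessian is the constant matrix H = [[-4, 2], [2, -12]].
det(H) = 44, tr(H) = -16.
det(H) > 0 and tr(H) < 0, so H is negative definite everywhere: concave.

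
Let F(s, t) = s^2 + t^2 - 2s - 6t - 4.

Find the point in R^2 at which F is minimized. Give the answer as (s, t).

F(s,t) separates as P(s) + Q(t) − 4, so its minimum is min P + min Q − 4.
P'(s) = 2s - 2 vanishes at s ∈ {1}; Q'(t) = 2(t - 3) vanishes at t ∈ {3}.
Local minima of P (where P''>0): P(1)=-1. Local minima of Q: Q(3)=-9.
So the global minimum of F is P(1) + Q(3) − 4 = -1 − 9 − 4 = -14, attained at (1, 3).

(1, 3)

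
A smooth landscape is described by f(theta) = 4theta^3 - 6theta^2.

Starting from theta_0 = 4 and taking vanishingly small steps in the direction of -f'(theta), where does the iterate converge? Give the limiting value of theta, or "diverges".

f'(theta) = 12theta(theta - 1), so f'(4) = 144.
Gradient descent moves in the -f' direction, i.e. theta is decreasing.
The nearest critical point in that direction is theta = 1, where f'' = 12 > 0 (a local minimum). The iterate converges there.

1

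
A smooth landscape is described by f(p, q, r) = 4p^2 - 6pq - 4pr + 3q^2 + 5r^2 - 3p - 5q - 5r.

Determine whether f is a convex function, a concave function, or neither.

convex

f is quadratic, so its Hessian is the constant matrix H = [[8, -6, -4], [-6, 6, 0], [-4, 0, 10]].
Leading principal minors: 8, 12, 24.
All positive ⇒ H ≻ 0 ⇒ convex.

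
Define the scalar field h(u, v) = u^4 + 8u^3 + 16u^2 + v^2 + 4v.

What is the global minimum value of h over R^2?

-4

h(u,v) separates as P(u) + Q(v), so its minimum is min P + min Q.
P'(u) = 4u(u + 2)(u + 4) vanishes at u ∈ {-4, -2, 0}; Q'(v) = 2v + 4 vanishes at v ∈ {-2}.
Local minima of P (where P''>0): P(-4)=0, P(0)=0. Local minima of Q: Q(-2)=-4.
So the global minimum of h is P(-4) + Q(-2) = 0 − 4 = -4, attained at (-4, -2).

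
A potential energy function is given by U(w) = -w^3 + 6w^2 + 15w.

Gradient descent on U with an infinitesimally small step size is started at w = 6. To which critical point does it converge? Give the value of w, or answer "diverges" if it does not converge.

U'(w) = -3(w - 5)(w + 1), so U'(6) = -21.
Gradient descent moves in the -U' direction, i.e. w is increasing.
There is no critical point above w=6, and U' keeps the same sign, so the iterate runs off to +∞.

diverges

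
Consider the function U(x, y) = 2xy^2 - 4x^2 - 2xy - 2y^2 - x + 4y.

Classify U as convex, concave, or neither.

The term 2xy^2 is cubic, so the Hessian is not constant.
∂²U/∂y² = 4x - 4, which takes both signs as x varies (negative for sufficiently negative x). A diagonal entry of the Hessian changing sign means the Hessian is neither positive- nor negative-semidefinite on all of R^2.

neither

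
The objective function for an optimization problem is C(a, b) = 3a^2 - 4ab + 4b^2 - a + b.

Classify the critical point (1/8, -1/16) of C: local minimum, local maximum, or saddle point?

local minimum

The Hessian of C is constant: H = [[6, -4], [-4, 8]].
det(H) = 6·8 − (-4)² = 32.
det(H) > 0 and tr(H) = 14 > 0, so H is positive definite and the point is a local minimum.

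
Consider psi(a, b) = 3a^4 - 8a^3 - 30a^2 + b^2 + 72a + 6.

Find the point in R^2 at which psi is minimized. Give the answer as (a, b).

(-2, 0)

psi(a,b) separates as P(a) + Q(b) + 6, so its minimum is min P + min Q + 6.
P'(a) = 12(a - 3)(a - 1)(a + 2) vanishes at a ∈ {-2, 1, 3}; Q'(b) = 2b vanishes at b ∈ {0}.
Local minima of P (where P''>0): P(-2)=-152, P(3)=-27. Local minima of Q: Q(0)=0.
So the global minimum of psi is P(-2) + Q(0) + 6 = -152 + 0 + 6 = -146, attained at (-2, 0).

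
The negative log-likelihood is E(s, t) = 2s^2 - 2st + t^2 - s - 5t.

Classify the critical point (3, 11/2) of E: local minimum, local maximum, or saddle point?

local minimum

The Hessian of E is constant: H = [[4, -2], [-2, 2]].
det(H) = 4·2 − (-2)² = 4.
det(H) > 0 and tr(H) = 6 > 0, so H is positive definite and the point is a local minimum.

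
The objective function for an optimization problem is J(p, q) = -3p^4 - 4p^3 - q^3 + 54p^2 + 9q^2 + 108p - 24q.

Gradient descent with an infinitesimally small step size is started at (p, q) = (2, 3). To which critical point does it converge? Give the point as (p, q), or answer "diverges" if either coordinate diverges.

(-1, 2)

J is separable, so gradient descent decouples: p follows -∂J/∂p, q follows -∂J/∂q.
∂J/∂p = -12(p - 3)(p + 1)(p + 3); at p=2 this is 180, so p decreases.
∂J/∂q = -3(q - 4)(q - 2); at q=3 this is 3, so q decreases.
p converges to its nearest critical value -1 (a local min of the p-part); q converges to 2. The iterate converges to (-1, 2).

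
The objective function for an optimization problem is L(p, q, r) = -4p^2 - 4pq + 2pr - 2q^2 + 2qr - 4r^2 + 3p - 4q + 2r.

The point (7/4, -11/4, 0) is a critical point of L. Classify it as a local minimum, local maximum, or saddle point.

local maximum

The Hessian is constant: H = [[-8, -4, 2], [-4, -4, 2], [2, 2, -8]].
Leading principal minors: Δ₁ = -8, Δ₂ = 16, Δ₃ = -112.
The minors alternate sign starting negative (−, +, −), so H is negative definite: a local maximum.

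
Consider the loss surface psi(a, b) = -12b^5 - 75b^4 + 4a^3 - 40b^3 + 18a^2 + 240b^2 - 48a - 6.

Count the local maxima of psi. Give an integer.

2

psi separates as a function of a plus a function of b, so ∇psi=0 decouples.
∂psi/∂a = 12(a - 1)(a + 4) = 0 at a ∈ {-4, 1}; ∂psi/∂b = -60b(b - 1)(b + 2)(b + 4) = 0 at b ∈ {-4, -2, 0, 1}.
The Hessian is diagonal: diag(psi_aa, psi_bb). Second derivatives: psi_aa(-4)=-60, psi_aa(1)=60; psi_bb(-4)=2400, psi_bb(-2)=-720, psi_bb(0)=480, psi_bb(1)=-900.
Local maxima occur where both diagonal entries negative: (-4, -2), (-4, 1). Count: 2.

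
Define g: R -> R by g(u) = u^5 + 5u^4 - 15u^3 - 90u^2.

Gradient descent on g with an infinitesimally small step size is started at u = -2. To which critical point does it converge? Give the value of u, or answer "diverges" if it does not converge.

-3

g'(u) = 5u(u - 3)(u + 3)(u + 4), so g'(-2) = 100.
Gradient descent moves in the -g' direction, i.e. u is decreasing.
The nearest critical point in that direction is u = -3, where g'' = 90 > 0 (a local minimum). The iterate converges there.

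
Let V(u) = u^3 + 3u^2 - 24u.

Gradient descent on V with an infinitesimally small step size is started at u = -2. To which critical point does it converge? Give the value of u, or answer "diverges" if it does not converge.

V'(u) = 3(u - 2)(u + 4), so V'(-2) = -24.
Gradient descent moves in the -V' direction, i.e. u is increasing.
The nearest critical point in that direction is u = 2, where V'' = 18 > 0 (a local minimum). The iterate converges there.

2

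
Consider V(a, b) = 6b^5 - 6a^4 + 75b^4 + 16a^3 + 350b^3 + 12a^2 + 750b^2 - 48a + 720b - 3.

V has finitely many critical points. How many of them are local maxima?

4

V separates as a function of a plus a function of b, so ∇V=0 decouples.
∂V/∂a = -24(a - 2)(a - 1)(a + 1) = 0 at a ∈ {-1, 1, 2}; ∂V/∂b = 30(b + 1)(b + 2)(b + 3)(b + 4) = 0 at b ∈ {-4, -3, -2, -1}.
The Hessian is diagonal: diag(V_aa, V_bb). Second derivatives: V_aa(-1)=-144, V_aa(1)=48, V_aa(2)=-72; V_bb(-4)=-180, V_bb(-3)=60, V_bb(-2)=-60, V_bb(-1)=180.
Local maxima occur where both diagonal entries negative: (-1, -4), (-1, -2), (2, -4), (2, -2). Count: 4.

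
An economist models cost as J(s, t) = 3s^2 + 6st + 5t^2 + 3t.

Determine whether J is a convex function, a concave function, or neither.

convex

J is quadratic, so its Hessian is the constant matrix H = [[6, 6], [6, 10]].
det(H) = 24, tr(H) = 16.
det(H) > 0 and tr(H) > 0, so H is positive definite everywhere: convex.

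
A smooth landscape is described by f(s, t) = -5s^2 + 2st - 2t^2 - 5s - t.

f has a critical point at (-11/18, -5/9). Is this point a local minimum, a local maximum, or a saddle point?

local maximum

The Hessian of f is constant: H = [[-10, 2], [2, -4]].
det(H) = (-10)·(-4) − 2² = 36.
det(H) > 0 and tr(H) = -14 < 0, so H is negative definite and the point is a local maximum.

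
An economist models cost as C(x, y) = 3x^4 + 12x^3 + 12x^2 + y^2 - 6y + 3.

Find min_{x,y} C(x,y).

C(x,y) separates as P(x) + Q(y) + 3, so its minimum is min P + min Q + 3.
P'(x) = 12x(x + 1)(x + 2) vanishes at x ∈ {-2, -1, 0}; Q'(y) = 2y - 6 vanishes at y ∈ {3}.
Local minima of P (where P''>0): P(-2)=0, P(0)=0. Local minima of Q: Q(3)=-9.
So the global minimum of C is P(-2) + Q(3) + 3 = 0 − 9 + 3 = -6, attained at (-2, 3).

-6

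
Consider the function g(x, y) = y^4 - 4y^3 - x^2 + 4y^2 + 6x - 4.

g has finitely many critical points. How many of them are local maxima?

1

g separates as a function of x plus a function of y, so ∇g=0 decouples.
∂g/∂x = -2(x - 3) = 0 at x ∈ {3}; ∂g/∂y = 4y(y - 2)(y - 1) = 0 at y ∈ {0, 1, 2}.
The Hessian is diagonal: diag(g_xx, g_yy). Second derivatives: g_xx(3)=-2; g_yy(0)=8, g_yy(1)=-4, g_yy(2)=8.
Local maxima occur where both diagonal entries negative: (3, 1). Count: 1.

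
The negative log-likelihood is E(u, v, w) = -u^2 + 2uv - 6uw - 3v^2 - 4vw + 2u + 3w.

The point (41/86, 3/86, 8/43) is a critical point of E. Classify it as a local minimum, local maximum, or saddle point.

saddle point

The Hessian is constant: H = [[-2, 2, -6], [2, -6, -4], [-6, -4, 0]].
Leading principal minors: Δ₁ = -2, Δ₂ = 8, Δ₃ = 344.
The minors fit neither the all-positive nor the alternating-sign pattern, so H is indefinite: a saddle point.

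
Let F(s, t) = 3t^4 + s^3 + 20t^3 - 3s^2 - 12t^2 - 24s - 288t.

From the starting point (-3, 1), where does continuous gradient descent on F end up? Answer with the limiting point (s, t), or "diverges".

diverges

F is separable, so gradient descent decouples: s follows -∂F/∂s, t follows -∂F/∂t.
∂F/∂s = 3(s - 4)(s + 2); at s=-3 this is 21, so s decreases.
∂F/∂t = 12(t - 2)(t + 3)(t + 4); at t=1 this is -240, so t increases.
The s-coordinate has no critical point in that direction and runs off to infinity.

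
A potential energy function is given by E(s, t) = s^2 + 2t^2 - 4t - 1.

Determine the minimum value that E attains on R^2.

E(s,t) separates as P(s) + Q(t) − 1, so its minimum is min P + min Q − 1.
P'(s) = 2s vanishes at s ∈ {0}; Q'(t) = 4(t - 1) vanishes at t ∈ {1}.
Local minima of P (where P''>0): P(0)=0. Local minima of Q: Q(1)=-2.
So the global minimum of E is P(0) + Q(1) − 1 = 0 − 2 − 1 = -3, attained at (0, 1).

-3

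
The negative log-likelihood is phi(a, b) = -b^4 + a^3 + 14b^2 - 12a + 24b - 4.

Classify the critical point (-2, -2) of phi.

The mixed partial ∂²phi/∂a∂b is 0, so the Hessian at any point is diag(phi_aa, phi_bb) = diag(6a, 4(-3b^2 + 7)).
At (-2, -2): H = diag(-12, -20).
Both eigenvalues are negative, so H is negative definite: a local maximum.

local maximum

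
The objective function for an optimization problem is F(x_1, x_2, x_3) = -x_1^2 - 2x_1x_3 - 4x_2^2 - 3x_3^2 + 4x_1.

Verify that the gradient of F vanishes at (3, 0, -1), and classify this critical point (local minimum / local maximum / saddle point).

∇F = (-2x_1 - 2x_3 + 4, -8x_2, -2x_1 - 6x_3); substituting (3, 0, -1) gives ∇F = (0, 0, 0), so (3, 0, -1) is indeed a critical point.
The Hessian is constant: H = [[-2, 0, -2], [0, -8, 0], [-2, 0, -6]].
Leading principal minors: Δ₁ = -2, Δ₂ = 16, Δ₃ = -64.
The minors alternate sign starting negative (−, +, −), so H is negative definite: a local maximum.

local maximum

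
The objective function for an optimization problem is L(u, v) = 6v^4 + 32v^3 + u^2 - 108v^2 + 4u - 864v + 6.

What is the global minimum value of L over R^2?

-2212

L(u,v) separates as P(u) + Q(v) + 6, so its minimum is min P + min Q + 6.
P'(u) = 2u + 4 vanishes at u ∈ {-2}; Q'(v) = 24(v - 3)(v + 3)(v + 4) vanishes at v ∈ {-4, -3, 3}.
Local minima of P (where P''>0): P(-2)=-4. Local minima of Q: Q(-4)=1216, Q(3)=-2214.
So the global minimum of L is P(-2) + Q(3) + 6 = -4 − 2214 + 6 = -2212, attained at (-2, 3).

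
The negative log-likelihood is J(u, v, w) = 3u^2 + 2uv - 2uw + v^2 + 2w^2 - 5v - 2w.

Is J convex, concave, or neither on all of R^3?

J is quadratic, so its Hessian is the constant matrix H = [[6, 2, -2], [2, 2, 0], [-2, 0, 4]].
Leading principal minors: 6, 8, 24.
All positive ⇒ H ≻ 0 ⇒ convex.

convex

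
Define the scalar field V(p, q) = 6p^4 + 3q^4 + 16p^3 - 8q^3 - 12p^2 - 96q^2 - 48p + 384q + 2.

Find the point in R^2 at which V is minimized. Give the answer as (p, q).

V(p,q) separates as A(p) + B(q) + 2, so its minimum is min A + min B + 2.
A'(p) = 24(p - 1)(p + 1)(p + 2) vanishes at p ∈ {-2, -1, 1}; B'(q) = 12(q - 4)(q - 2)(q + 4) vanishes at q ∈ {-4, 2, 4}.
Local minima of A (where A''>0): A(-2)=16, A(1)=-38. Local minima of B: B(-4)=-1792, B(4)=256.
So the global minimum of V is A(1) + B(-4) + 2 = -38 − 1792 + 2 = -1828, attained at (1, -4).

(1, -4)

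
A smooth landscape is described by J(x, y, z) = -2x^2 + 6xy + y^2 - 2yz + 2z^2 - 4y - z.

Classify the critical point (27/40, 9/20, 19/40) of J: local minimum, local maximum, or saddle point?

The Hessian is constant: H = [[-4, 6, 0], [6, 2, -2], [0, -2, 4]].
Leading principal minors: Δ₁ = -4, Δ₂ = -44, Δ₃ = -160.
The minors fit neither the all-positive nor the alternating-sign pattern, so H is indefinite: a saddle point.

saddle point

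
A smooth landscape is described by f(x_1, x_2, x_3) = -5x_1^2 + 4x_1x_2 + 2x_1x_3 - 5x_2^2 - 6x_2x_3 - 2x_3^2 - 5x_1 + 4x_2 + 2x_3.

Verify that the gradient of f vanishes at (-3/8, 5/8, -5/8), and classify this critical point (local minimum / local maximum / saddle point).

∇f = (-10x_1 + 4x_2 + 2x_3 - 5, 4x_1 - 10x_2 - 6x_3 + 4, 2x_1 - 6x_2 - 4x_3 + 2); substituting (-3/8, 5/8, -5/8) gives ∇f = (0, 0, 0), so (-3/8, 5/8, -5/8) is indeed a critical point.
The Hessian is constant: H = [[-10, 4, 2], [4, -10, -6], [2, -6, -4]].
Leading principal minors: Δ₁ = -10, Δ₂ = 84, Δ₃ = -32.
The minors alternate sign starting negative (−, +, −), so H is negative definite: a local maximum.

local maximum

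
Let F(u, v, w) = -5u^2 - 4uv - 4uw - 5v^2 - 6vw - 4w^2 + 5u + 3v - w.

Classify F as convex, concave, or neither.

concave

F is quadratic, so its Hessian is the constant matrix H = [[-10, -4, -4], [-4, -10, -6], [-4, -6, -8]].
Leading principal minors: -10, 84, -344.
Signs alternate −, +, − ⇒ H ≺ 0 ⇒ concave.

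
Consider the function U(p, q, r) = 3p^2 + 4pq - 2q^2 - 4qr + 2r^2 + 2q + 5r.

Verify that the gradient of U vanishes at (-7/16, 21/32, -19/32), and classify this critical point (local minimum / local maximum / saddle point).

saddle point

∇U = (6p + 4q, 4p - 4q - 4r + 2, -4q + 4r + 5); substituting (-7/16, 21/32, -19/32) gives ∇U = (0, 0, 0), so (-7/16, 21/32, -19/32) is indeed a critical point.
The Hessian is constant: H = [[6, 4, 0], [4, -4, -4], [0, -4, 4]].
Leading principal minors: Δ₁ = 6, Δ₂ = -40, Δ₃ = -256.
The minors fit neither the all-positive nor the alternating-sign pattern, so H is indefinite: a saddle point.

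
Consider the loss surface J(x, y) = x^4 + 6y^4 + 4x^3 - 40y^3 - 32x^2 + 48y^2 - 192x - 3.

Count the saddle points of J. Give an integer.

4

J separates as a function of x plus a function of y, so ∇J=0 decouples.
∂J/∂x = 4(x - 4)(x + 3)(x + 4) = 0 at x ∈ {-4, -3, 4}; ∂J/∂y = 24y(y - 4)(y - 1) = 0 at y ∈ {0, 1, 4}.
The Hessian is diagonal: diag(J_xx, J_yy). Second derivatives: J_xx(-4)=32, J_xx(-3)=-28, J_xx(4)=224; J_yy(0)=96, J_yy(1)=-72, J_yy(4)=288.
Saddle points occur where the two diagonal entries have opposite signs: (-4, 1), (-3, 0), (-3, 4), (4, 1). Count: 4.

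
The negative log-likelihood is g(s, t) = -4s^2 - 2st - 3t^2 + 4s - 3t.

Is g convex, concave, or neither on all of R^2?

g is quadratic, so its Hessian is the constant matrix H = [[-8, -2], [-2, -6]].
det(H) = 44, tr(H) = -14.
det(H) > 0 and tr(H) < 0, so H is negative definite everywhere: concave.

concave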